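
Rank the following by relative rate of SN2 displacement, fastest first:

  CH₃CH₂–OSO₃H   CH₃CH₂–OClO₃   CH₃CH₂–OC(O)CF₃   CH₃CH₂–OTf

CH₃CH₂–OTf > CH₃CH₂–OClO₃ > CH₃CH₂–OSO₃H > CH₃CH₂–OC(O)CF₃

Identical carbon frameworks mean the comparison reduces to leaving-group quality.
The more stable X⁻ (or X) is on its own — i.e. the weaker a base it is — the better a leaving group it makes.
CH₃CH₂–OTf loses OTf⁻: pKₐ(CF₃SO₃H (triflic acid)) ≈ -14
CH₃CH₂–OClO₃ loses ClO₄⁻: pKₐ(HClO₄) ≈ -10
CH₃CH₂–OSO₃H loses HSO₄⁻: pKₐ(H₂SO₄) ≈ -3
CH₃CH₂–OC(O)CF₃ loses CF₃COO⁻: pKₐ(CF₃COOH) ≈ 0.2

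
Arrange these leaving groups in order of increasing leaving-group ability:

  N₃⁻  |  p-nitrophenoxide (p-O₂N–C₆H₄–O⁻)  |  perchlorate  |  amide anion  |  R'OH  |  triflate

amide anion < p-nitrophenoxide (p-O₂N–C₆H₄–O⁻) < N₃⁻ < R'OH < perchlorate < triflate

A good leaving group is a weak base: the lower the pKₐ of its conjugate acid, the more readily it departs.
triflate: pKₐ(CF₃SO₃H (triflic acid)) ≈ -14 — charge spread over three oxygens and a CF₃ group; the premier leaving group in synthesis
perchlorate: pKₐ(HClO₄) ≈ -10
R'OH: pKₐ(R'OH₂⁺) ≈ -2.4 — neutral; leaves from a protonated ether (an oxonium ion, R–O(H)R'⁺)
N₃⁻: pKₐ(HN₃) ≈ 4.7
p-nitrophenoxide (p-O₂N–C₆H₄–O⁻): pKₐ(p-nitrophenol) ≈ 7.2 — nitro group delocalises the charge; the classic chromogenic LG
amide anion: pKₐ(NH₃) ≈ 38
Listed from poorest to best leaving group as asked.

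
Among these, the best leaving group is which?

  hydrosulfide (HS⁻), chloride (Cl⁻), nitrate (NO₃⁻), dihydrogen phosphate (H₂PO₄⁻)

Rank by basicity of the departing species: weakest base leaves most easily.
chloride (Cl⁻): pKₐ(HCl) ≈ -7
nitrate (NO₃⁻): pKₐ(HNO₃) ≈ -1.3
dihydrogen phosphate (H₂PO₄⁻): pKₐ(H₃PO₄) ≈ 2.1
hydrosulfide (HS⁻): pKₐ(H₂S) ≈ 7

chloride (Cl⁻)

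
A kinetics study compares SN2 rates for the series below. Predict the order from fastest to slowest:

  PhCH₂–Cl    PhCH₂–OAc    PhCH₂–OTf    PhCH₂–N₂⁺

The skeletons are identical, so relative rate is governed entirely by leaving-group ability.
The more stable X⁻ (or X) is on its own — i.e. the weaker a base it is — the better a leaving group it makes.
PhCH₂–N₂⁺ loses N₂: no meaningful conjugate acid; N₂ departs as an exceptionally stable neutral molecule
PhCH₂–OTf loses OTf⁻: pKₐ(CF₃SO₃H (triflic acid)) ≈ -14
PhCH₂–Cl loses Cl⁻: pKₐ(HCl) ≈ -7
PhCH₂–OAc loses AcO⁻: pKₐ(CH₃COOH) ≈ 4.8

PhCH₂–N₂⁺ > PhCH₂–OTf > PhCH₂–Cl > PhCH₂–OAc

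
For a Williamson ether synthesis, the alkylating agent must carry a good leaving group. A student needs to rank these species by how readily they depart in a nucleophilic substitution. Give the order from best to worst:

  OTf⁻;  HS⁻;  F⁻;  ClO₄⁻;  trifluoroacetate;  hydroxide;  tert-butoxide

OTf⁻ > ClO₄⁻ > trifluoroacetate > F⁻ > HS⁻ > hydroxide > tert-butoxide

OTf⁻: pKₐ(CF₃SO₃H (triflic acid)) ≈ -14
ClO₄⁻: pKₐ(HClO₄) ≈ -10
trifluoroacetate: pKₐ(CF₃COOH) ≈ 0.2
F⁻: pKₐ(HF) ≈ 3.2
HS⁻: pKₐ(H₂S) ≈ 7
hydroxide: pKₐ(H₂O) ≈ 15.7
tert-butoxide: pKₐ(t-BuOH) ≈ 18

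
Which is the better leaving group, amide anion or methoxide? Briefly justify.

methoxide

methoxide is the better leaving group.
pKₐ(CH₃OH) ≈ 15.5 versus pKₐ(NH₃) ≈ 38: methoxide is the much weaker base.
Strong base; alkoxides do not leave unassisted.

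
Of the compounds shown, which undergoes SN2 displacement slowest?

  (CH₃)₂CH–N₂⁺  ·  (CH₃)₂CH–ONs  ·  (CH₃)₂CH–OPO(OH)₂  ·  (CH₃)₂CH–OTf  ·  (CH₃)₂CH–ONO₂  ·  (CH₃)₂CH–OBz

(CH₃)₂CH–OBz

Identical carbon frameworks mean the comparison reduces to leaving-group quality.
A good leaving group is a weak base: the lower the pKₐ of its conjugate acid, the more readily it departs.
(CH₃)₂CH–N₂⁺ loses N₂: no meaningful conjugate acid; N₂ departs as an exceptionally stable neutral molecule
(CH₃)₂CH–OTf loses OTf⁻: pKₐ(CF₃SO₃H (triflic acid)) ≈ -14
(CH₃)₂CH–ONs loses ONs⁻: pKₐ(p-O₂NC₆H₄SO₃H) ≈ -3.5
(CH₃)₂CH–ONO₂ loses NO₃⁻: pKₐ(HNO₃) ≈ -1.3
(CH₃)₂CH–OPO(OH)₂ loses H₂PO₄⁻: pKₐ(H₃PO₄) ≈ 2.1
(CH₃)₂CH–OBz loses PhCOO⁻: pKₐ(C₆H₅COOH) ≈ 4.2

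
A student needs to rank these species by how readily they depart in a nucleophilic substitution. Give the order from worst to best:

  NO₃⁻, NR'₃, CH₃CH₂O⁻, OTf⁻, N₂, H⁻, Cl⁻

A good leaving group is a weak base: the lower the pKₐ of its conjugate acid, the more readily it departs.
N₂: no meaningful conjugate acid; N₂ departs as an exceptionally stable neutral molecule
OTf⁻: pKₐ(CF₃SO₃H (triflic acid)) ≈ -14
Cl⁻: pKₐ(HCl) ≈ -7
NO₃⁻: pKₐ(HNO₃) ≈ -1.3
NR'₃: pKₐ(R'₃NH⁺) ≈ 10.7
CH₃CH₂O⁻: pKₐ(CH₃CH₂OH) ≈ 16
H⁻: pKₐ(H₂) ≈ 36
The question asks for worst first, so the sequence is read in increasing leaving-group ability.

H⁻ < CH₃CH₂O⁻ < NR'₃ < NO₃⁻ < Cl⁻ < OTf⁻ < N₂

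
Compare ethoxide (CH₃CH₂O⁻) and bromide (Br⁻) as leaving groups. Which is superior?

bromide (Br⁻)

bromide (Br⁻) is the better leaving group.
pKₐ(HBr) ≈ -9 versus pKₐ(CH₃CH₂OH) ≈ 16: bromide (Br⁻) is the much weaker base.
Weak base; good leaving group.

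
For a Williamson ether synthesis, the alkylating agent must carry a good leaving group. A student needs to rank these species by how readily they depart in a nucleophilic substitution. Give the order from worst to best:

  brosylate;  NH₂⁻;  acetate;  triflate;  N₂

N₂: no meaningful conjugate acid; N₂ departs as an exceptionally stable neutral molecule
triflate: pKₐ(CF₃SO₃H (triflic acid)) ≈ -14
brosylate: pKₐ(p-BrC₆H₄SO₃H) ≈ -2.8
acetate: pKₐ(CH₃COOH) ≈ 4.8
NH₂⁻: pKₐ(NH₃) ≈ 38
Listed from poorest to best leaving group as asked.

NH₂⁻ < acetate < brosylate < triflate < N₂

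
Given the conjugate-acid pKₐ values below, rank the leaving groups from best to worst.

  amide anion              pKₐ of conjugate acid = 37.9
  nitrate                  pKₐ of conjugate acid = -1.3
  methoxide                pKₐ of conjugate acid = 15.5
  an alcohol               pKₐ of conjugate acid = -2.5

Lower conjugate-acid pKₐ ⇒ weaker base ⇒ better leaving group.
Sorting by the given values: an alcohol (-2.5), nitrate (-1.3), methoxide (15.5), amide anion (37.9).

an alcohol > nitrate > methoxide > amide anion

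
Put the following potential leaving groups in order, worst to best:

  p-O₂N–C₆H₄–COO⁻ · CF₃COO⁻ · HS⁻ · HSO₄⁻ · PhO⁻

PhO⁻ < HS⁻ < p-O₂N–C₆H₄–COO⁻ < CF₃COO⁻ < HSO₄⁻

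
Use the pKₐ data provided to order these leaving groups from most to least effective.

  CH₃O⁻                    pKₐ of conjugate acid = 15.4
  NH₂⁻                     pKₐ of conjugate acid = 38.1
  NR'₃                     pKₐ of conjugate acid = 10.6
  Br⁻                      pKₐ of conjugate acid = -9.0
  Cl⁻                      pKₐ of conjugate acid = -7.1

Br⁻ > Cl⁻ > NR'₃ > CH₃O⁻ > NH₂⁻

Lower conjugate-acid pKₐ ⇒ weaker base ⇒ better leaving group.
Sorting by the given values: Br⁻ (-9.0), Cl⁻ (-7.1), NR'₃ (10.6), CH₃O⁻ (15.4), NH₂⁻ (38.1).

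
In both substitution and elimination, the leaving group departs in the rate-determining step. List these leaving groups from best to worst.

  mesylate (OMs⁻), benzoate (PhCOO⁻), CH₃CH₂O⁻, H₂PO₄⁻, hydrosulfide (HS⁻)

Rank by basicity of the departing species: weakest base leaves most easily.
mesylate (OMs⁻): pKₐ(CH₃SO₃H (MsOH)) ≈ -1.9 — resonance-delocalised alkanesulfonate
H₂PO₄⁻: pKₐ(H₃PO₄) ≈ 2.1
benzoate (PhCOO⁻): pKₐ(C₆H₅COOH) ≈ 4.2
hydrosulfide (HS⁻): pKₐ(H₂S) ≈ 7
CH₃CH₂O⁻: pKₐ(CH₃CH₂OH) ≈ 16 — strong base; alkoxides do not leave unassisted

mesylate (OMs⁻) > H₂PO₄⁻ > benzoate (PhCOO⁻) > hydrosulfide (HS⁻) > CH₃CH₂O⁻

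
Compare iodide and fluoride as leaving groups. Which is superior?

iodide is the better leaving group.
pKₐ(HI) ≈ -10 versus pKₐ(HF) ≈ 3.2: iodide is the much weaker base.
Large, highly polarisable; very weak base.

iodide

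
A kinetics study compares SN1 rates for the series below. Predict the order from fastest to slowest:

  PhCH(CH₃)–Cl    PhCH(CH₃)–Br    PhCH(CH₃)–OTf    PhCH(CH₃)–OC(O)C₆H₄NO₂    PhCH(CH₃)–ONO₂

Identical carbon frameworks mean the comparison reduces to leaving-group quality.
The more stable X⁻ (or X) is on its own — i.e. the weaker a base it is — the better a leaving group it makes.
PhCH(CH₃)–OTf loses OTf⁻: pKₐ(CF₃SO₃H (triflic acid)) ≈ -14
PhCH(CH₃)–Br loses Br⁻: pKₐ(HBr) ≈ -9
PhCH(CH₃)–Cl loses Cl⁻: pKₐ(HCl) ≈ -7
PhCH(CH₃)–ONO₂ loses NO₃⁻: pKₐ(HNO₃) ≈ -1.3
PhCH(CH₃)–OC(O)C₆H₄NO₂ loses p-O₂N–C₆H₄–COO⁻: pKₐ(p-nitrobenzoic acid) ≈ 3.4

PhCH(CH₃)–OTf > PhCH(CH₃)–Br > PhCH(CH₃)–Cl > PhCH(CH₃)–ONO₂ > PhCH(CH₃)–OC(O)C₆H₄NO₂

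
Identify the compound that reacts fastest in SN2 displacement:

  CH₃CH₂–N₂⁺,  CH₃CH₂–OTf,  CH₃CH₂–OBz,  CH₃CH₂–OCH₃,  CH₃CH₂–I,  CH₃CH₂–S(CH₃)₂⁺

With the same alkyl group throughout, only the leaving group differentiates the rates.
The more stable X⁻ (or X) is on its own — i.e. the weaker a base it is — the better a leaving group it makes.
CH₃CH₂–N₂⁺ loses N₂: no meaningful conjugate acid; N₂ departs as an exceptionally stable neutral molecule
CH₃CH₂–OTf loses OTf⁻: pKₐ(CF₃SO₃H (triflic acid)) ≈ -14
CH₃CH₂–I loses I⁻: pKₐ(HI) ≈ -10
CH₃CH₂–S(CH₃)₂⁺ loses SR'₂: pKₐ(R'₂SH⁺) ≈ -7
CH₃CH₂–OBz loses PhCOO⁻: pKₐ(C₆H₅COOH) ≈ 4.2
CH₃CH₂–OCH₃ loses CH₃O⁻: pKₐ(CH₃OH) ≈ 15.5

CH₃CH₂–N₂⁺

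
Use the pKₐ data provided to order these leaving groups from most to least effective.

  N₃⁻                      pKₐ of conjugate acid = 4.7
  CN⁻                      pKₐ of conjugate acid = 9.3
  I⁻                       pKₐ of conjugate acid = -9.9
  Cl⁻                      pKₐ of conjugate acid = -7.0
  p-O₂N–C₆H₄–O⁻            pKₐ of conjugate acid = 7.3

I⁻ > Cl⁻ > N₃⁻ > p-O₂N–C₆H₄–O⁻ > CN⁻

Lower conjugate-acid pKₐ ⇒ weaker base ⇒ better leaving group.
Sorting by the given values: I⁻ (-9.9), Cl⁻ (-7.0), N₃⁻ (4.7), p-O₂N–C₆H₄–O⁻ (7.3), CN⁻ (9.3).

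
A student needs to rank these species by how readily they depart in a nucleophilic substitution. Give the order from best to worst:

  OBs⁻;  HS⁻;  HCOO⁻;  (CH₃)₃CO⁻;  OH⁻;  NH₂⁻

OBs⁻ > HCOO⁻ > HS⁻ > OH⁻ > (CH₃)₃CO⁻ > NH₂⁻

OBs⁻: pKₐ(p-BrC₆H₄SO₃H) ≈ -2.8
HCOO⁻: pKₐ(HCOOH) ≈ 3.8
HS⁻: pKₐ(H₂S) ≈ 7
OH⁻: pKₐ(H₂O) ≈ 15.7
(CH₃)₃CO⁻: pKₐ(t-BuOH) ≈ 18
NH₂⁻: pKₐ(NH₃) ≈ 38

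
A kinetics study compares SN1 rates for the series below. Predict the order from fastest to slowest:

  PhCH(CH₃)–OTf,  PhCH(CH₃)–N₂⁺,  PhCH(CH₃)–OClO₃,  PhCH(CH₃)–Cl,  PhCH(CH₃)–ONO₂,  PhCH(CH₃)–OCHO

The skeletons are identical, so relative rate is governed entirely by leaving-group ability.
Leaving-group ability tracks the stability of the departed species; conjugate-acid pKₐ is the usual yardstick (lower pKₐ → better LG).
PhCH(CH₃)–N₂⁺ loses N₂: no meaningful conjugate acid; N₂ departs as an exceptionally stable neutral molecule
PhCH(CH₃)–OTf loses OTf⁻: pKₐ(CF₃SO₃H (triflic acid)) ≈ -14
PhCH(CH₃)–OClO₃ loses ClO₄⁻: pKₐ(HClO₄) ≈ -10
PhCH(CH₃)–Cl loses Cl⁻: pKₐ(HCl) ≈ -7
PhCH(CH₃)–ONO₂ loses NO₃⁻: pKₐ(HNO₃) ≈ -1.3
PhCH(CH₃)–OCHO loses HCOO⁻: pKₐ(HCOOH) ≈ 3.8

PhCH(CH₃)–N₂⁺ > PhCH(CH₃)–OTf > PhCH(CH₃)–OClO₃ > PhCH(CH₃)–Cl > PhCH(CH₃)–ONO₂ > PhCH(CH₃)–OCHO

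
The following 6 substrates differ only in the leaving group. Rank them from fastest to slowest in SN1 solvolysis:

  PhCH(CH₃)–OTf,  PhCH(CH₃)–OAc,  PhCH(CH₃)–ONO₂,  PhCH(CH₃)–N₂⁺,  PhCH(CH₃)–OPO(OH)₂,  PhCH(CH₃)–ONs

PhCH(CH₃)–N₂⁺ > PhCH(CH₃)–OTf > PhCH(CH₃)–ONs > PhCH(CH₃)–ONO₂ > PhCH(CH₃)–OPO(OH)₂ > PhCH(CH₃)–OAc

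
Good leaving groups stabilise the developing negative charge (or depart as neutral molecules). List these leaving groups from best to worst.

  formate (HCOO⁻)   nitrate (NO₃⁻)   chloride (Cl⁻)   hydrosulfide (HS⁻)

chloride (Cl⁻) > nitrate (NO₃⁻) > formate (HCOO⁻) > hydrosulfide (HS⁻)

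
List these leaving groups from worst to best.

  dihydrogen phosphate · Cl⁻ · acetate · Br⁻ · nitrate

acetate < dihydrogen phosphate < nitrate < Cl⁻ < Br⁻

Leaving-group ability tracks the stability of the departed species; conjugate-acid pKₐ is the usual yardstick (lower pKₐ → better LG).
Br⁻: pKₐ(HBr) ≈ -9 — weak base; good leaving group
Cl⁻: pKₐ(HCl) ≈ -7 — moderately weak base
nitrate: pKₐ(HNO₃) ≈ -1.3
dihydrogen phosphate: pKₐ(H₃PO₄) ≈ 2.1 — moderate base; biological leaving group after further activation
acetate: pKₐ(CH₃COOH) ≈ 4.8
The question asks for worst first, so the sequence is read in increasing leaving-group ability.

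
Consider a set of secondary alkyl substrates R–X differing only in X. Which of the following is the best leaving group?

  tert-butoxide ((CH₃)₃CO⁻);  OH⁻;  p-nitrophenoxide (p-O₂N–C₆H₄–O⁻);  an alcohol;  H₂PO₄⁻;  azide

an alcohol

Leaving-group ability tracks the stability of the departed species; conjugate-acid pKₐ is the usual yardstick (lower pKₐ → better LG).
an alcohol: pKₐ(R'OH₂⁺) ≈ -2.4
H₂PO₄⁻: pKₐ(H₃PO₄) ≈ 2.1
azide: pKₐ(HN₃) ≈ 4.7
p-nitrophenoxide (p-O₂N–C₆H₄–O⁻): pKₐ(p-nitrophenol) ≈ 7.2
OH⁻: pKₐ(H₂O) ≈ 15.7
tert-butoxide ((CH₃)₃CO⁻): pKₐ(t-BuOH) ≈ 18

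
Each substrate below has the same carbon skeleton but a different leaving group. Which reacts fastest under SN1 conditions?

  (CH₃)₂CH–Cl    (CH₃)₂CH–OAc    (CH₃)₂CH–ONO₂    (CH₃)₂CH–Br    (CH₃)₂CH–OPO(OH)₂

(CH₃)₂CH–Br

Same R in every case — rank the leaving groups.
A good leaving group is a weak base: the lower the pKₐ of its conjugate acid, the more readily it departs.
(CH₃)₂CH–Br loses Br⁻: pKₐ(HBr) ≈ -9
(CH₃)₂CH–Cl loses Cl⁻: pKₐ(HCl) ≈ -7
(CH₃)₂CH–ONO₂ loses NO₃⁻: pKₐ(HNO₃) ≈ -1.3
(CH₃)₂CH–OPO(OH)₂ loses H₂PO₄⁻: pKₐ(H₃PO₄) ≈ 2.1
(CH₃)₂CH–OAc loses AcO⁻: pKₐ(CH₃COOH) ≈ 4.8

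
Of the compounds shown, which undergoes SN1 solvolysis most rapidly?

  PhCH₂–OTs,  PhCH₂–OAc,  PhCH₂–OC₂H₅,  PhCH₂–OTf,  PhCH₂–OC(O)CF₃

PhCH₂–OTf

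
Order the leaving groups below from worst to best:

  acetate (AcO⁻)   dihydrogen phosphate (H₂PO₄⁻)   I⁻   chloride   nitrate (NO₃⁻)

The more stable X⁻ (or X) is on its own — i.e. the weaker a base it is — the better a leaving group it makes.
I⁻: pKₐ(HI) ≈ -10
chloride: pKₐ(HCl) ≈ -7 — moderately weak base
nitrate (NO₃⁻): pKₐ(HNO₃) ≈ -1.3 — resonance-delocalised over three oxygens
dihydrogen phosphate (H₂PO₄⁻): pKₐ(H₃PO₄) ≈ 2.1 — moderate base; biological leaving group after further activation
acetate (AcO⁻): pKₐ(CH₃COOH) ≈ 4.8
Listed from poorest to best leaving group as asked.

acetate (AcO⁻) < dihydrogen phosphate (H₂PO₄⁻) < nitrate (NO₃⁻) < chloride < I⁻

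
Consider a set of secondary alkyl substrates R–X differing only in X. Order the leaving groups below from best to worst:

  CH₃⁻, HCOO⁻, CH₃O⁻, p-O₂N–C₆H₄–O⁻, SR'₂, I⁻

Leaving-group ability tracks the stability of the departed species; conjugate-acid pKₐ is the usual yardstick (lower pKₐ → better LG).
I⁻: pKₐ(HI) ≈ -10 — large, highly polarisable; very weak base
SR'₂: pKₐ(R'₂SH⁺) ≈ -7
HCOO⁻: pKₐ(HCOOH) ≈ 3.8
p-O₂N–C₆H₄–O⁻: pKₐ(p-nitrophenol) ≈ 7.2
CH₃O⁻: pKₐ(CH₃OH) ≈ 15.5 — strong base; alkoxides do not leave unassisted
CH₃⁻: pKₐ(CH₄) ≈ 48 — unstabilised carbanion; the worst conceivable leaving group

I⁻ > SR'₂ > HCOO⁻ > p-O₂N–C₆H₄–O⁻ > CH₃O⁻ > CH₃⁻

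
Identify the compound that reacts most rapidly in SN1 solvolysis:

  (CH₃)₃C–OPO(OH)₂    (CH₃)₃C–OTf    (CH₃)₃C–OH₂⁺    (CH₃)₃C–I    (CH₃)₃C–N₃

(CH₃)₃C–OTf

Same R in every case — rank the leaving groups.
Rank by basicity of the departing species: weakest base leaves most easily.
(CH₃)₃C–OTf loses OTf⁻: pKₐ(CF₃SO₃H (triflic acid)) ≈ -14
(CH₃)₃C–I loses I⁻: pKₐ(HI) ≈ -10
(CH₃)₃C–OH₂⁺ loses H₂O: pKₐ(H₃O⁺) ≈ -1.7
(CH₃)₃C–OPO(OH)₂ loses H₂PO₄⁻: pKₐ(H₃PO₄) ≈ 2.1
(CH₃)₃C–N₃ loses N₃⁻: pKₐ(HN₃) ≈ 4.7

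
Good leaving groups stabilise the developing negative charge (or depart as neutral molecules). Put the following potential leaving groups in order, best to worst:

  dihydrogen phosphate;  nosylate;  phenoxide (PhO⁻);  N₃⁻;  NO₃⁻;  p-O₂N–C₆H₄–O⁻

nosylate: pKₐ(p-O₂NC₆H₄SO₃H) ≈ -3.5 — p-nitro group further stabilises the sulfonate
NO₃⁻: pKₐ(HNO₃) ≈ -1.3 — resonance-delocalised over three oxygens
dihydrogen phosphate: pKₐ(H₃PO₄) ≈ 2.1
N₃⁻: pKₐ(HN₃) ≈ 4.7
p-O₂N–C₆H₄–O⁻: pKₐ(p-nitrophenol) ≈ 7.2
phenoxide (PhO⁻): pKₐ(C₆H₅OH (phenol)) ≈ 10 — resonance into the ring helps, but still a poor LG

nosylate > NO₃⁻ > dihydrogen phosphate > N₃⁻ > p-O₂N–C₆H₄–O⁻ > phenoxide (PhO⁻)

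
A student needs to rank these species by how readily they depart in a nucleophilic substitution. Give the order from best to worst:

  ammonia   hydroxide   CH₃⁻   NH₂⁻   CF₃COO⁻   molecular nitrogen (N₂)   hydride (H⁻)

The more stable X⁻ (or X) is on its own — i.e. the weaker a base it is — the better a leaving group it makes.
molecular nitrogen (N₂): no meaningful conjugate acid; N₂ departs as an exceptionally stable neutral molecule
CF₃COO⁻: pKₐ(CF₃COOH) ≈ 0.2 — strongly electron-withdrawing CF₃ stabilises the carboxylate
ammonia: pKₐ(NH₄⁺) ≈ 9.2 — neutral but moderately basic; leaves from R–NH₃⁺
hydroxide: pKₐ(H₂O) ≈ 15.7 — strong base; essentially never leaves without prior activation
hydride (H⁻): pKₐ(H₂) ≈ 36 — extremely strong base; leaves only in special hydride-transfer contexts
NH₂⁻: pKₐ(NH₃) ≈ 38 — extremely strong base; never a leaving group
CH₃⁻: pKₐ(CH₄) ≈ 48 — unstabilised carbanion; the worst conceivable leaving group

molecular nitrogen (N₂) > CF₃COO⁻ > ammonia > hydroxide > hydride (H⁻) > NH₂⁻ > CH₃⁻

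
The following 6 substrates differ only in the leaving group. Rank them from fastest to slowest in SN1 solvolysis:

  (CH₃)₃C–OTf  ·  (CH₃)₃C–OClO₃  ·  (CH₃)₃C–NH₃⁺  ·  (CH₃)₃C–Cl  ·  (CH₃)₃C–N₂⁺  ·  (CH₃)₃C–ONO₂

(CH₃)₃C–N₂⁺ > (CH₃)₃C–OTf > (CH₃)₃C–OClO₃ > (CH₃)₃C–Cl > (CH₃)₃C–ONO₂ > (CH₃)₃C–NH₃⁺

With the same alkyl group throughout, only the leaving group differentiates the rates.
Leaving-group ability tracks the stability of the departed species; conjugate-acid pKₐ is the usual yardstick (lower pKₐ → better LG).
(CH₃)₃C–N₂⁺ loses N₂: no meaningful conjugate acid; N₂ departs as an exceptionally stable neutral molecule
(CH₃)₃C–OTf loses OTf⁻: pKₐ(CF₃SO₃H (triflic acid)) ≈ -14
(CH₃)₃C–OClO₃ loses ClO₄⁻: pKₐ(HClO₄) ≈ -10
(CH₃)₃C–Cl loses Cl⁻: pKₐ(HCl) ≈ -7
(CH₃)₃C–ONO₂ loses NO₃⁻: pKₐ(HNO₃) ≈ -1.3
(CH₃)₃C–NH₃⁺ loses NH₃: pKₐ(NH₄⁺) ≈ 9.2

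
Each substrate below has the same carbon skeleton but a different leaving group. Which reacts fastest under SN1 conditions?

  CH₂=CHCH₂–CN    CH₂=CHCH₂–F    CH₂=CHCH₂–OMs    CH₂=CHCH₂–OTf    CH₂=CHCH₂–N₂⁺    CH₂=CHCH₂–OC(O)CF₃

CH₂=CHCH₂–N₂⁺

With the same alkyl group throughout, only the leaving group differentiates the rates.
A good leaving group is a weak base: the lower the pKₐ of its conjugate acid, the more readily it departs.
CH₂=CHCH₂–N₂⁺ loses N₂: no meaningful conjugate acid; N₂ departs as an exceptionally stable neutral molecule
CH₂=CHCH₂–OTf loses OTf⁻: pKₐ(CF₃SO₃H (triflic acid)) ≈ -14
CH₂=CHCH₂–OMs loses OMs⁻: pKₐ(CH₃SO₃H (MsOH)) ≈ -1.9
CH₂=CHCH₂–OC(O)CF₃ loses CF₃COO⁻: pKₐ(CF₃COOH) ≈ 0.2
CH₂=CHCH₂–F loses F⁻: pKₐ(HF) ≈ 3.2
CH₂=CHCH₂–CN loses CN⁻: pKₐ(HCN) ≈ 9.2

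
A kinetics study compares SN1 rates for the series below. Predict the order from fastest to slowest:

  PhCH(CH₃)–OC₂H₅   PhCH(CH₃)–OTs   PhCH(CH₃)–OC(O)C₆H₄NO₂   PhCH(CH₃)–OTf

With the same alkyl group throughout, only the leaving group differentiates the rates.
Rank by basicity of the departing species: weakest base leaves most easily.
PhCH(CH₃)–OTf loses OTf⁻: pKₐ(CF₃SO₃H (triflic acid)) ≈ -14
PhCH(CH₃)–OTs loses OTs⁻: pKₐ(p-CH₃C₆H₄SO₃H (TsOH)) ≈ -2.8
PhCH(CH₃)–OC(O)C₆H₄NO₂ loses p-O₂N–C₆H₄–COO⁻: pKₐ(p-nitrobenzoic acid) ≈ 3.4
PhCH(CH₃)–OC₂H₅ loses CH₃CH₂O⁻: pKₐ(CH₃CH₂OH) ≈ 16

PhCH(CH₃)–OTf > PhCH(CH₃)–OTs > PhCH(CH₃)–OC(O)C₆H₄NO₂ > PhCH(CH₃)–OC₂H₅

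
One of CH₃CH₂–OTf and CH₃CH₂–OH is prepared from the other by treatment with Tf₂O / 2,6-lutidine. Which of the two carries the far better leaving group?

From CH₃CH₂–OH the departing group would be OH⁻ (pKₐ(H₂O) ≈ 15.7). Strong base; essentially never leaves without prior activation.
From CH₃CH₂–OTf the leaving group is OTf⁻ (pKₐ(CF₃SO₃H (triflic acid)) ≈ -14). Charge spread over three oxygens and a CF₃ group; the premier leaving group in synthesis.
Treatment with Tf₂O / 2,6-lutidine works by converting the hydroxyl into a triflate, making CH₃CH₂–OTf enormously more reactive.

CH₃CH₂–OTf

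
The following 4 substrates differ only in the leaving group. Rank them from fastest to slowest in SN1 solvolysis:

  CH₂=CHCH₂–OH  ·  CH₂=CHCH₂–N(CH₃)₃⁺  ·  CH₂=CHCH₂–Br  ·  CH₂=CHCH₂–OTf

CH₂=CHCH₂–OTf > CH₂=CHCH₂–Br > CH₂=CHCH₂–N(CH₃)₃⁺ > CH₂=CHCH₂–OH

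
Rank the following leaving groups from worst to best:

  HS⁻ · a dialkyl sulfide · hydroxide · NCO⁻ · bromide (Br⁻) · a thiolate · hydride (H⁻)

The more stable X⁻ (or X) is on its own — i.e. the weaker a base it is — the better a leaving group it makes.
bromide (Br⁻): pKₐ(HBr) ≈ -9
a dialkyl sulfide: pKₐ(R'₂SH⁺) ≈ -7
NCO⁻: pKₐ(HOCN) ≈ 3.5
HS⁻: pKₐ(H₂S) ≈ 7
a thiolate: pKₐ(RSH (a thiol)) ≈ 10.5
hydroxide: pKₐ(H₂O) ≈ 15.7
hydride (H⁻): pKₐ(H₂) ≈ 36
Reversing gives the worst-to-best order requested.

hydride (H⁻) < hydroxide < a thiolate < HS⁻ < NCO⁻ < a dialkyl sulfide < bromide (Br⁻)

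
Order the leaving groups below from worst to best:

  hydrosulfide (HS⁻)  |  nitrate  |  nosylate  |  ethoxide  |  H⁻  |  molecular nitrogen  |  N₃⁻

A good leaving group is a weak base: the lower the pKₐ of its conjugate acid, the more readily it departs.
molecular nitrogen: no meaningful conjugate acid; N₂ departs as an exceptionally stable neutral molecule
nosylate: pKₐ(p-O₂NC₆H₄SO₃H) ≈ -3.5
nitrate: pKₐ(HNO₃) ≈ -1.3 — resonance-delocalised over three oxygens
N₃⁻: pKₐ(HN₃) ≈ 4.7 — linear, resonance-stabilised
hydrosulfide (HS⁻): pKₐ(H₂S) ≈ 7 — larger and more polarisable than the oxygen analogue
ethoxide: pKₐ(CH₃CH₂OH) ≈ 16 — strong base; alkoxides do not leave unassisted
H⁻: pKₐ(H₂) ≈ 36 — extremely strong base; leaves only in special hydride-transfer contexts
The question asks for worst first, so the sequence is read in increasing leaving-group ability.

H⁻ < ethoxide < hydrosulfide (HS⁻) < N₃⁻ < nitrate < nosylate < molecular nitrogen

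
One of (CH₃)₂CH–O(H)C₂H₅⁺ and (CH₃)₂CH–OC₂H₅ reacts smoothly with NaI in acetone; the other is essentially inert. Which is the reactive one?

(CH₃)₂CH–O(H)C₂H₅⁺

From (CH₃)₂CH–OC₂H₅ the departing group would be CH₃CH₂O⁻ (pKₐ(CH₃CH₂OH) ≈ 16). Strong base; alkoxides do not leave unassisted.
From (CH₃)₂CH–O(H)C₂H₅⁺ the leaving group is R'OH (pKₐ(R'OH₂⁺) ≈ -2.4). Neutral; leaves from a protonated ether (an oxonium ion, R–O(H)R'⁺).
(In practice (CH₃)₂CH–O(H)C₂H₅⁺ is made from (CH₃)₂CH–OC₂H₅ by protonation with concentrated HBr, allowing neutral ethanol, rather than ethoxide, to depart.)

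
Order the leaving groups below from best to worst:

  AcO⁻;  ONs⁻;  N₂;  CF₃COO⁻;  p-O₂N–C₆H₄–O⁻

N₂ > ONs⁻ > CF₃COO⁻ > AcO⁻ > p-O₂N–C₆H₄–O⁻

Rank by basicity of the departing species: weakest base leaves most easily.
N₂: no meaningful conjugate acid; N₂ departs as an exceptionally stable neutral molecule
ONs⁻: pKₐ(p-O₂NC₆H₄SO₃H) ≈ -3.5 — p-nitro group further stabilises the sulfonate
CF₃COO⁻: pKₐ(CF₃COOH) ≈ 0.2
AcO⁻: pKₐ(CH₃COOH) ≈ 4.8
p-O₂N–C₆H₄–O⁻: pKₐ(p-nitrophenol) ≈ 7.2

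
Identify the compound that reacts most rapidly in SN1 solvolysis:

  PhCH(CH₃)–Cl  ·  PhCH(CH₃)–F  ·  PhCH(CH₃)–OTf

Same R in every case — rank the leaving groups.
Leaving-group ability tracks the stability of the departed species; conjugate-acid pKₐ is the usual yardstick (lower pKₐ → better LG).
PhCH(CH₃)–OTf loses OTf⁻: pKₐ(CF₃SO₃H (triflic acid)) ≈ -14
PhCH(CH₃)–Cl loses Cl⁻: pKₐ(HCl) ≈ -7
PhCH(CH₃)–F loses F⁻: pKₐ(HF) ≈ 3.2

PhCH(CH₃)–OTf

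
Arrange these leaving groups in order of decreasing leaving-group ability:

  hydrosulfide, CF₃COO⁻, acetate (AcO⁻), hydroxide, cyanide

CF₃COO⁻ > acetate (AcO⁻) > hydrosulfide > cyanide > hydroxide

Rank by basicity of the departing species: weakest base leaves most easily.
CF₃COO⁻: pKₐ(CF₃COOH) ≈ 0.2
acetate (AcO⁻): pKₐ(CH₃COOH) ≈ 4.8 — resonance-stabilised but still a weak base
hydrosulfide: pKₐ(H₂S) ≈ 7
cyanide: pKₐ(HCN) ≈ 9.2
hydroxide: pKₐ(H₂O) ≈ 15.7 — strong base; essentially never leaves without prior activation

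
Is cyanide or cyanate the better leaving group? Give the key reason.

cyanate is the better leaving group.
pKₐ(HOCN) ≈ 3.5 versus pKₐ(HCN) ≈ 9.2: cyanate is the much weaker base.
Resonance between N and O.

cyanate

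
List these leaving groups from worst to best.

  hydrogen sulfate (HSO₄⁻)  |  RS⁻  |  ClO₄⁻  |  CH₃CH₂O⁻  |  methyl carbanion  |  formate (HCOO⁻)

ClO₄⁻: pKₐ(HClO₄) ≈ -10
hydrogen sulfate (HSO₄⁻): pKₐ(H₂SO₄) ≈ -3
formate (HCOO⁻): pKₐ(HCOOH) ≈ 3.8
RS⁻: pKₐ(RSH (a thiol)) ≈ 10.5
CH₃CH₂O⁻: pKₐ(CH₃CH₂OH) ≈ 16
methyl carbanion: pKₐ(CH₄) ≈ 48
The question asks for worst first, so the sequence is read in increasing leaving-group ability.

methyl carbanion < CH₃CH₂O⁻ < RS⁻ < formate (HCOO⁻) < hydrogen sulfate (HSO₄⁻) < ClO₄⁻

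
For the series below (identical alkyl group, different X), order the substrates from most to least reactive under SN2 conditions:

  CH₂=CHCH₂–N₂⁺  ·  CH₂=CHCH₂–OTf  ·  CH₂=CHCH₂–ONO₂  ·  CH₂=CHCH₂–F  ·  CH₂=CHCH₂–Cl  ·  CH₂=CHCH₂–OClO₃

The skeletons are identical, so relative rate is governed entirely by leaving-group ability.
Leaving-group ability tracks the stability of the departed species; conjugate-acid pKₐ is the usual yardstick (lower pKₐ → better LG).
CH₂=CHCH₂–N₂⁺ loses N₂: no meaningful conjugate acid; N₂ departs as an exceptionally stable neutral molecule
CH₂=CHCH₂–OTf loses OTf⁻: pKₐ(CF₃SO₃H (triflic acid)) ≈ -14
CH₂=CHCH₂–OClO₃ loses ClO₄⁻: pKₐ(HClO₄) ≈ -10
CH₂=CHCH₂–Cl loses Cl⁻: pKₐ(HCl) ≈ -7
CH₂=CHCH₂–ONO₂ loses NO₃⁻: pKₐ(HNO₃) ≈ -1.3
CH₂=CHCH₂–F loses F⁻: pKₐ(HF) ≈ 3.2

CH₂=CHCH₂–N₂⁺ > CH₂=CHCH₂–OTf > CH₂=CHCH₂–OClO₃ > CH₂=CHCH₂–Cl > CH₂=CHCH₂–ONO₂ > CH₂=CHCH₂–F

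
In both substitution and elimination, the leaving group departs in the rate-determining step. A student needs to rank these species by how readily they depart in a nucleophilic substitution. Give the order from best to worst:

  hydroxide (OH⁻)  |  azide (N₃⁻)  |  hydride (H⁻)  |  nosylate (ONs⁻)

nosylate (ONs⁻) > azide (N₃⁻) > hydroxide (OH⁻) > hydride (H⁻)

Rank by basicity of the departing species: weakest base leaves most easily.
nosylate (ONs⁻): pKₐ(p-O₂NC₆H₄SO₃H) ≈ -3.5
azide (N₃⁻): pKₐ(HN₃) ≈ 4.7
hydroxide (OH⁻): pKₐ(H₂O) ≈ 15.7
hydride (H⁻): pKₐ(H₂) ≈ 36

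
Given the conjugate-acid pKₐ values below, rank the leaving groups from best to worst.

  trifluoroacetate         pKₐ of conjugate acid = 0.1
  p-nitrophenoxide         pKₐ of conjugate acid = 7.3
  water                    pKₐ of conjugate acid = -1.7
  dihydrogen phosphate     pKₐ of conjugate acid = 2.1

water > trifluoroacetate > dihydrogen phosphate > p-nitrophenoxide

Lower conjugate-acid pKₐ ⇒ weaker base ⇒ better leaving group.
Sorting by the given values: water (-1.7), trifluoroacetate (0.1), dihydrogen phosphate (2.1), p-nitrophenoxide (7.3).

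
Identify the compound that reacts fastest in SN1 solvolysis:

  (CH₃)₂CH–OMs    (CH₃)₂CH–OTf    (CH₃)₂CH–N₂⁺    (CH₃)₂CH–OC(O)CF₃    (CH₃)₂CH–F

(CH₃)₂CH–N₂⁺

With the same alkyl group throughout, only the leaving group differentiates the rates.
The more stable X⁻ (or X) is on its own — i.e. the weaker a base it is — the better a leaving group it makes.
(CH₃)₂CH–N₂⁺ loses N₂: no meaningful conjugate acid; N₂ departs as an exceptionally stable neutral molecule
(CH₃)₂CH–OTf loses OTf⁻: pKₐ(CF₃SO₃H (triflic acid)) ≈ -14
(CH₃)₂CH–OMs loses OMs⁻: pKₐ(CH₃SO₃H (MsOH)) ≈ -1.9
(CH₃)₂CH–OC(O)CF₃ loses CF₃COO⁻: pKₐ(CF₃COOH) ≈ 0.2
(CH₃)₂CH–F loses F⁻: pKₐ(HF) ≈ 3.2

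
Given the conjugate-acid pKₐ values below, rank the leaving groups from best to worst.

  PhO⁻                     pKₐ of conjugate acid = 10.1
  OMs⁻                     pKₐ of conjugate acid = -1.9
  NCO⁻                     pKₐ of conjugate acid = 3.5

Lower conjugate-acid pKₐ ⇒ weaker base ⇒ better leaving group.
Sorting by the given values: OMs⁻ (-1.9), NCO⁻ (3.5), PhO⁻ (10.1).

OMs⁻ > NCO⁻ > PhO⁻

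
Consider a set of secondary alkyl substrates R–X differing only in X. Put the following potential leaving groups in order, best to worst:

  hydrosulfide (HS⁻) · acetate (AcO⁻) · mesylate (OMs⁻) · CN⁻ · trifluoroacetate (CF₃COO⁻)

mesylate (OMs⁻) > trifluoroacetate (CF₃COO⁻) > acetate (AcO⁻) > hydrosulfide (HS⁻) > CN⁻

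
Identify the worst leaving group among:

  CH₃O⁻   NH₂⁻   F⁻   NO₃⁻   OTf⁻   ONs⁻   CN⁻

NH₂⁻

OTf⁻: pKₐ(CF₃SO₃H (triflic acid)) ≈ -14
ONs⁻: pKₐ(p-O₂NC₆H₄SO₃H) ≈ -3.5
NO₃⁻: pKₐ(HNO₃) ≈ -1.3
F⁻: pKₐ(HF) ≈ 3.2
CN⁻: pKₐ(HCN) ≈ 9.2
CH₃O⁻: pKₐ(CH₃OH) ≈ 15.5
NH₂⁻: pKₐ(NH₃) ≈ 38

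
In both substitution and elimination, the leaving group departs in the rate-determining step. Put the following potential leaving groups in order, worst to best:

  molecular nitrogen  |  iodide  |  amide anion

Leaving-group ability tracks the stability of the departed species; conjugate-acid pKₐ is the usual yardstick (lower pKₐ → better LG).
molecular nitrogen: no meaningful conjugate acid; N₂ departs as an exceptionally stable neutral molecule
iodide: pKₐ(HI) ≈ -10
amide anion: pKₐ(NH₃) ≈ 38 — extremely strong base; never a leaving group
Reversing gives the worst-to-best order requested.

amide anion < iodide < molecular nitrogen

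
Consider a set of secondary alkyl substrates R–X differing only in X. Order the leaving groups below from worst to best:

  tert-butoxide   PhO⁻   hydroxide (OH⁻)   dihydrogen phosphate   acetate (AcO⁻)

dihydrogen phosphate: pKₐ(H₃PO₄) ≈ 2.1
acetate (AcO⁻): pKₐ(CH₃COOH) ≈ 4.8
PhO⁻: pKₐ(C₆H₅OH (phenol)) ≈ 10 — resonance into the ring helps, but still a poor LG
hydroxide (OH⁻): pKₐ(H₂O) ≈ 15.7 — strong base; essentially never leaves without prior activation
tert-butoxide: pKₐ(t-BuOH) ≈ 18
The question asks for worst first, so the sequence is read in increasing leaving-group ability.

tert-butoxide < hydroxide (OH⁻) < PhO⁻ < acetate (AcO⁻) < dihydrogen phosphate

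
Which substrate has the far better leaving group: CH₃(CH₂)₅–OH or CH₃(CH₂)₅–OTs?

From CH₃(CH₂)₅–OH the departing group would be OH⁻ (pKₐ(H₂O) ≈ 15.7). Strong base; essentially never leaves without prior activation.
From CH₃(CH₂)₅–OTs the leaving group is OTs⁻ (pKₐ(p-CH₃C₆H₄SO₃H (TsOH)) ≈ -2.8). Resonance-delocalised arenesulfonate.
(In practice CH₃(CH₂)₅–OTs is made from CH₃(CH₂)₅–OH by treatment with TsCl / pyridine, converting the hydroxyl into a tosylate.)

CH₃(CH₂)₅–OTs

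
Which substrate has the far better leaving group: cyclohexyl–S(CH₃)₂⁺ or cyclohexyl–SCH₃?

From cyclohexyl–SCH₃ the departing group would be RS⁻ (pKₐ(RSH (a thiol)) ≈ 10.5). Moderately basic; rarely leaves without activation.
From cyclohexyl–S(CH₃)₂⁺ the leaving group is SR'₂ (pKₐ(R'₂SH⁺) ≈ -7). Neutral; leaves from a sulfonium salt (R–SR'₂⁺).
(In practice cyclohexyl–S(CH₃)₂⁺ is made from cyclohexyl–SCH₃ by S-methylation with CH₃I, allowing neutral dimethyl sulfide, rather than methanethiolate, to depart.)

cyclohexyl–S(CH₃)₂⁺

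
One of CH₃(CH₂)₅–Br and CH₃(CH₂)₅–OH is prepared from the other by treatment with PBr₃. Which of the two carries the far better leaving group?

From CH₃(CH₂)₅–OH the departing group would be OH⁻ (pKₐ(H₂O) ≈ 15.7). Strong base; essentially never leaves without prior activation.
From CH₃(CH₂)₅–Br the leaving group is Br⁻ (pKₐ(HBr) ≈ -9). Weak base; good leaving group.
Treatment with PBr₃ works by replacing the hydroxyl with bromide, making CH₃(CH₂)₅–Br enormously more reactive.

CH₃(CH₂)₅–Br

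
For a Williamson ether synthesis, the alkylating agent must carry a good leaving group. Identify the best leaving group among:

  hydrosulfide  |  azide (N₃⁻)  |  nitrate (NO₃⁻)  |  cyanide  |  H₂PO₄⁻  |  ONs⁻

Rank by basicity of the departing species: weakest base leaves most easily.
ONs⁻: pKₐ(p-O₂NC₆H₄SO₃H) ≈ -3.5
nitrate (NO₃⁻): pKₐ(HNO₃) ≈ -1.3
H₂PO₄⁻: pKₐ(H₃PO₄) ≈ 2.1
azide (N₃⁻): pKₐ(HN₃) ≈ 4.7
hydrosulfide: pKₐ(H₂S) ≈ 7
cyanide: pKₐ(HCN) ≈ 9.2

ONs⁻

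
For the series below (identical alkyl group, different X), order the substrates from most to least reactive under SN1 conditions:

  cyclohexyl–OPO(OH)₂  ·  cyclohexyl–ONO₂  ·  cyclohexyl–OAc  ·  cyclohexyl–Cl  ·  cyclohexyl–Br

With the same alkyl group throughout, only the leaving group differentiates the rates.
Rank by basicity of the departing species: weakest base leaves most easily.
cyclohexyl–Br loses Br⁻: pKₐ(HBr) ≈ -9
cyclohexyl–Cl loses Cl⁻: pKₐ(HCl) ≈ -7
cyclohexyl–ONO₂ loses NO₃⁻: pKₐ(HNO₃) ≈ -1.3
cyclohexyl–OPO(OH)₂ loses H₂PO₄⁻: pKₐ(H₃PO₄) ≈ 2.1
cyclohexyl–OAc loses AcO⁻: pKₐ(CH₃COOH) ≈ 4.8

cyclohexyl–Br > cyclohexyl–Cl > cyclohexyl–ONO₂ > cyclohexyl–OPO(OH)₂ > cyclohexyl–OAc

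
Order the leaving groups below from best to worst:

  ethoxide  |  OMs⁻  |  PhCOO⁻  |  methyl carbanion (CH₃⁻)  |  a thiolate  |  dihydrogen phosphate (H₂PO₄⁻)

OMs⁻ > dihydrogen phosphate (H₂PO₄⁻) > PhCOO⁻ > a thiolate > ethoxide > methyl carbanion (CH₃⁻)

Rank by basicity of the departing species: weakest base leaves most easily.
OMs⁻: pKₐ(CH₃SO₃H (MsOH)) ≈ -1.9
dihydrogen phosphate (H₂PO₄⁻): pKₐ(H₃PO₄) ≈ 2.1
PhCOO⁻: pKₐ(C₆H₅COOH) ≈ 4.2
a thiolate: pKₐ(RSH (a thiol)) ≈ 10.5
ethoxide: pKₐ(CH₃CH₂OH) ≈ 16
methyl carbanion (CH₃⁻): pKₐ(CH₄) ≈ 48 — unstabilised carbanion; the worst conceivable leaving group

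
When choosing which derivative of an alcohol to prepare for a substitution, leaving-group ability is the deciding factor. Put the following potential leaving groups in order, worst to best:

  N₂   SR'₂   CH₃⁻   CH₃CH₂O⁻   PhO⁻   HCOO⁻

CH₃⁻ < CH₃CH₂O⁻ < PhO⁻ < HCOO⁻ < SR'₂ < N₂

N₂: no meaningful conjugate acid; N₂ departs as an exceptionally stable neutral molecule
SR'₂: pKₐ(R'₂SH⁺) ≈ -7
HCOO⁻: pKₐ(HCOOH) ≈ 3.8
PhO⁻: pKₐ(C₆H₅OH (phenol)) ≈ 10
CH₃CH₂O⁻: pKₐ(CH₃CH₂OH) ≈ 16
CH₃⁻: pKₐ(CH₄) ≈ 48 — unstabilised carbanion; the worst conceivable leaving group
Listed from poorest to best leaving group as asked.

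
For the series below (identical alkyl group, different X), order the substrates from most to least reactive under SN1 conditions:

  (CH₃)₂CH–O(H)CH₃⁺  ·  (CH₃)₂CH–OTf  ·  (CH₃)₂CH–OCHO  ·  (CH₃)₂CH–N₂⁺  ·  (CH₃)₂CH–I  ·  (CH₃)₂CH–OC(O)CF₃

Identical carbon frameworks mean the comparison reduces to leaving-group quality.
The more stable X⁻ (or X) is on its own — i.e. the weaker a base it is — the better a leaving group it makes.
(CH₃)₂CH–N₂⁺ loses N₂: no meaningful conjugate acid; N₂ departs as an exceptionally stable neutral molecule
(CH₃)₂CH–OTf loses OTf⁻: pKₐ(CF₃SO₃H (triflic acid)) ≈ -14
(CH₃)₂CH–I loses I⁻: pKₐ(HI) ≈ -10
(CH₃)₂CH–O(H)CH₃⁺ loses R'OH: pKₐ(R'OH₂⁺) ≈ -2.4
(CH₃)₂CH–OC(O)CF₃ loses CF₃COO⁻: pKₐ(CF₃COOH) ≈ 0.2
(CH₃)₂CH–OCHO loses HCOO⁻: pKₐ(HCOOH) ≈ 3.8

(CH₃)₂CH–N₂⁺ > (CH₃)₂CH–OTf > (CH₃)₂CH–I > (CH₃)₂CH–O(H)CH₃⁺ > (CH₃)₂CH–OC(O)CF₃ > (CH₃)₂CH–OCHO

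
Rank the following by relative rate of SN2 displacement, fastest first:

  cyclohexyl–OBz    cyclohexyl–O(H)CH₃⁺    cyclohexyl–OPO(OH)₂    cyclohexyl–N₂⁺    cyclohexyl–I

cyclohexyl–N₂⁺ > cyclohexyl–I > cyclohexyl–O(H)CH₃⁺ > cyclohexyl–OPO(OH)₂ > cyclohexyl–OBz

Same R in every case — rank the leaving groups.
A good leaving group is a weak base: the lower the pKₐ of its conjugate acid, the more readily it departs.
cyclohexyl–N₂⁺ loses N₂: no meaningful conjugate acid; N₂ departs as an exceptionally stable neutral molecule
cyclohexyl–I loses I⁻: pKₐ(HI) ≈ -10
cyclohexyl–O(H)CH₃⁺ loses R'OH: pKₐ(R'OH₂⁺) ≈ -2.4
cyclohexyl–OPO(OH)₂ loses H₂PO₄⁻: pKₐ(H₃PO₄) ≈ 2.1
cyclohexyl–OBz loses PhCOO⁻: pKₐ(C₆H₅COOH) ≈ 4.2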